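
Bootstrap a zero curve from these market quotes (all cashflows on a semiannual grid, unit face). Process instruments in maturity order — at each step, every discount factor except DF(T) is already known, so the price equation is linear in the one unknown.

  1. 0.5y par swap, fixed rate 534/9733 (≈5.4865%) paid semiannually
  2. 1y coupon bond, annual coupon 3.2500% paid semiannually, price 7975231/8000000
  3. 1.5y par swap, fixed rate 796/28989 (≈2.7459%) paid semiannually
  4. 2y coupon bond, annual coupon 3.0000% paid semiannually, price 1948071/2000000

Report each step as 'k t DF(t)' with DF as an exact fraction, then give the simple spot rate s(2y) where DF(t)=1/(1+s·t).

step 1 [0.5y] swap r/2=267/9733: DF=(1 − 267/9733·(0))/(1+267/9733) = 9733/10000 ≈ 0.973300
step 2 [1y] bond c/2=13/800: DF=(7975231/8000000 − 13/800·(0.973300))/(1+13/800) = 4827/5000 ≈ 0.965400
step 3 [1.5y] swap r/2=398/28989: DF=(1 − 398/28989·(0.973300+0.965400))/(1+398/28989) = 4801/5000 ≈ 0.960200
step 4 [2y] bond c/2=3/200: DF=(1948071/2000000 − 3/200·(0.973300+0.965400+0.960200))/(1+3/200) = 573/625 ≈ 0.916800

1 1/2 9733/10000
2 1 4827/5000
3 3/2 4801/5000
4 2 573/625
s(2y) = (1/(573/625) − 1)/(2) = 26/573 ≈ 4.5375%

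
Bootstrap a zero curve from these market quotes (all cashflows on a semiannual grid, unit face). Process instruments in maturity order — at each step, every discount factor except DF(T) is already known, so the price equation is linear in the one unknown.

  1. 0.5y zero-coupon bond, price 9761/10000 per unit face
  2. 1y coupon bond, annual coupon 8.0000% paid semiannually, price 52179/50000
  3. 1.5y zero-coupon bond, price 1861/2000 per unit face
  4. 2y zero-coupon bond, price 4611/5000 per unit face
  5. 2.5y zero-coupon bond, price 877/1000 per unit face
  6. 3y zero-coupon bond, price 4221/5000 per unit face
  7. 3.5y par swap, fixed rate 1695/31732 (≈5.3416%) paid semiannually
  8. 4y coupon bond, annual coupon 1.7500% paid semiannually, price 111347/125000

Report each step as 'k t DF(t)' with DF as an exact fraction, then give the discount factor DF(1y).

1 1/2 9761/10000
2 1 9659/10000
3 3/2 1861/2000
4 2 4611/5000
5 5/2 877/1000
6 3 4221/5000
7 7/2 1661/2000
8 4 207/250
DF(1y) = 9659/10000 ≈ 0.965900

step 1 [0.5y] zero: DF = P = 9761/10000 ≈ 0.976100
step 2 [1y] bond c/2=1/25: DF=(52179/50000 − 1/25·(0.976100))/(1+1/25) = 9659/10000 ≈ 0.965900
step 3 [1.5y] zero: DF = P = 1861/2000 ≈ 0.930500
step 4 [2y] zero: DF = P = 4611/5000 ≈ 0.922200
step 5 [2.5y] zero: DF = P = 877/1000 ≈ 0.877000
step 6 [3y] zero: DF = P = 4221/5000 ≈ 0.844200
step 7 [3.5y] swap r/2=1695/63464: DF=(1 − 1695/63464·(0.976100+0.965900+0.930500+0.922200+0.877000+0.844200))/(1+1695/63464) = 1661/2000 ≈ 0.830500
step 8 [4y] bond c/2=7/800: DF=(111347/125000 − 7/800·(0.976100+0.965900+0.930500+0.922200+0.877000+0.844200+0.830500))/(1+7/800) = 207/250 ≈ 0.828000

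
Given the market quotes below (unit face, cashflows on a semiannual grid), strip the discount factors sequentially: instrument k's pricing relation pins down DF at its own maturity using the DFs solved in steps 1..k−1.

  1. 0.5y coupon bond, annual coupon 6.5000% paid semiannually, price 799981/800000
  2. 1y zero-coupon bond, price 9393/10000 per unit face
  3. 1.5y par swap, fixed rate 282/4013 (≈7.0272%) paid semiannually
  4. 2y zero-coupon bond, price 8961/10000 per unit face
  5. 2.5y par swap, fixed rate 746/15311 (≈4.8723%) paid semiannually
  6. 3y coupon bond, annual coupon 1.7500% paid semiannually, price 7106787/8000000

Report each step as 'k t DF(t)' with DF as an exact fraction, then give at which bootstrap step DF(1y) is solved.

1 1/2 1937/2000
2 1 9393/10000
3 3/2 9013/10000
4 2 8961/10000
5 5/2 8881/10000
6 3 1051/1250
DF(1y) is solved at step 2

step 1 [0.5y] bond c/2=13/400: DF=(799981/800000 − 13/400·(0))/(1+13/400) = 1937/2000 ≈ 0.968500
step 2 [1y] zero: DF = P = 9393/10000 ≈ 0.939300
step 3 [1.5y] swap r/2=141/4013: DF=(1 − 141/4013·(0.968500+0.939300))/(1+141/4013) = 9013/10000 ≈ 0.901300
step 4 [2y] zero: DF = P = 8961/10000 ≈ 0.896100
step 5 [2.5y] swap r/2=373/15311: DF=(1 − 373/15311·(0.968500+0.939300+0.901300+0.896100))/(1+373/15311) = 8881/10000 ≈ 0.888100
step 6 [3y] bond c/2=7/800: DF=(7106787/8000000 − 7/800·(0.968500+0.939300+0.901300+0.896100+0.888100))/(1+7/800) = 1051/1250 ≈ 0.840800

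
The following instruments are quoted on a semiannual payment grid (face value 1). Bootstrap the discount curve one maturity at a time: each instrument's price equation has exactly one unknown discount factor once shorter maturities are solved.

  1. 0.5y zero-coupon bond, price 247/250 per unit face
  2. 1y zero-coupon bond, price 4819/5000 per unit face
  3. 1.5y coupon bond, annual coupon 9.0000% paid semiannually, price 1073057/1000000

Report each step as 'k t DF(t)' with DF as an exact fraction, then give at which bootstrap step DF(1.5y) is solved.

1 1/2 247/250
2 1 4819/5000
3 3/2 2357/2500
DF(1.5y) is solved at step 3

step 1 [0.5y] zero: DF = P = 247/250 ≈ 0.988000
step 2 [1y] zero: DF = P = 4819/5000 ≈ 0.963800
step 3 [1.5y] bond c/2=9/200: DF=(1073057/1000000 − 9/200·(0.988000+0.963800))/(1+9/200) = 2357/2500 ≈ 0.942800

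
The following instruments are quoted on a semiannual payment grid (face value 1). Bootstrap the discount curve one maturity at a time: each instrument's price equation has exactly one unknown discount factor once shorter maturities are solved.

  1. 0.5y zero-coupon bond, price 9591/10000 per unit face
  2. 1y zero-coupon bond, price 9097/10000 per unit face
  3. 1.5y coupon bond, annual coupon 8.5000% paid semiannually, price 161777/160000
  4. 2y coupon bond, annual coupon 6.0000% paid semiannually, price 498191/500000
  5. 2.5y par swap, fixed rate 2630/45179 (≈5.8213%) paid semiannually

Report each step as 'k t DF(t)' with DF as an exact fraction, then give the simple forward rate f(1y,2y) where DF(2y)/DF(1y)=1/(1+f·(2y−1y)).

1 1/2 9591/10000
2 1 9097/10000
3 3/2 8937/10000
4 2 8869/10000
5 5/2 1737/2000
f(1y,2y) = ((9097/10000)/(8869/10000) − 1)/(1) = 228/8869 ≈ 2.5708%

step 1 [0.5y] zero: DF = P = 9591/10000 ≈ 0.959100
step 2 [1y] zero: DF = P = 9097/10000 ≈ 0.909700
step 3 [1.5y] bond c/2=17/400: DF=(161777/160000 − 17/400·(0.959100+0.909700))/(1+17/400) = 8937/10000 ≈ 0.893700
step 4 [2y] bond c/2=3/100: DF=(498191/500000 − 3/100·(0.959100+0.909700+0.893700))/(1+3/100) = 8869/10000 ≈ 0.886900
step 5 [2.5y] swap r/2=1315/45179: DF=(1 − 1315/45179·(0.959100+0.909700+0.893700+0.886900))/(1+1315/45179) = 1737/2000 ≈ 0.868500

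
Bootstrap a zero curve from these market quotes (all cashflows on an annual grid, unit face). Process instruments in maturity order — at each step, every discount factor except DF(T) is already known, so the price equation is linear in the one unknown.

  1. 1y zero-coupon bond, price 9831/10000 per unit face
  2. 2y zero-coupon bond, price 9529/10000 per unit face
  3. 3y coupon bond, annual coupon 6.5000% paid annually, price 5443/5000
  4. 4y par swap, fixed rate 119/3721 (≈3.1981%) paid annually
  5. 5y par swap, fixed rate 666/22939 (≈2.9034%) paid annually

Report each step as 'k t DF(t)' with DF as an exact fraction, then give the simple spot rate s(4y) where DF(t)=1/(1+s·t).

1 1 9831/10000
2 2 9529/10000
3 3 113/125
4 4 881/1000
5 5 2167/2500
s(4y) = (1/(881/1000) − 1)/(4) = 119/3524 ≈ 3.3768%

step 1 [1y] zero: DF = P = 9831/10000 ≈ 0.983100
step 2 [2y] zero: DF = P = 9529/10000 ≈ 0.952900
step 3 [3y] bond c/1=13/200: DF=(5443/5000 − 13/200·(0.983100+0.952900))/(1+13/200) = 113/125 ≈ 0.904000
step 4 [4y] swap r/1=119/3721: DF=(1 − 119/3721·(0.983100+0.952900+0.904000))/(1+119/3721) = 881/1000 ≈ 0.881000
step 5 [5y] swap r/1=666/22939: DF=(1 − 666/22939·(0.983100+0.952900+0.904000+0.881000))/(1+666/22939) = 2167/2500 ≈ 0.866800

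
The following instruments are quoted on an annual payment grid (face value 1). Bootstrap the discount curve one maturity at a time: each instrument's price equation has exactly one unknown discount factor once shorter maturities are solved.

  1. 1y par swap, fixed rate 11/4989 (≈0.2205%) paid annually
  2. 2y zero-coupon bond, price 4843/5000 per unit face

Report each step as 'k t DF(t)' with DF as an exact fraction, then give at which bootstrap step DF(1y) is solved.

1 1 4989/5000
2 2 4843/5000
DF(1y) is solved at step 1

step 1 [1y] swap r/1=11/4989: DF=(1 − 11/4989·(0))/(1+11/4989) = 4989/5000 ≈ 0.997800
step 2 [2y] zero: DF = P = 4843/5000 ≈ 0.968600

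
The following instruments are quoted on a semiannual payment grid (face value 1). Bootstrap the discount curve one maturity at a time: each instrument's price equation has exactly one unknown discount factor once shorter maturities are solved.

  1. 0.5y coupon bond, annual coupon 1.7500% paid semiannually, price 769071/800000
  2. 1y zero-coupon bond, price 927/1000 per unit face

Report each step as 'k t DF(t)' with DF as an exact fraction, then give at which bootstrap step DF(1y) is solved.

step 1 [0.5y] bond c/2=7/800: DF=(769071/800000 − 7/800·(0))/(1+7/800) = 953/1000 ≈ 0.953000
step 2 [1y] zero: DF = P = 927/1000 ≈ 0.927000

1 1/2 953/1000
2 1 927/1000
DF(1y) is solved at step 2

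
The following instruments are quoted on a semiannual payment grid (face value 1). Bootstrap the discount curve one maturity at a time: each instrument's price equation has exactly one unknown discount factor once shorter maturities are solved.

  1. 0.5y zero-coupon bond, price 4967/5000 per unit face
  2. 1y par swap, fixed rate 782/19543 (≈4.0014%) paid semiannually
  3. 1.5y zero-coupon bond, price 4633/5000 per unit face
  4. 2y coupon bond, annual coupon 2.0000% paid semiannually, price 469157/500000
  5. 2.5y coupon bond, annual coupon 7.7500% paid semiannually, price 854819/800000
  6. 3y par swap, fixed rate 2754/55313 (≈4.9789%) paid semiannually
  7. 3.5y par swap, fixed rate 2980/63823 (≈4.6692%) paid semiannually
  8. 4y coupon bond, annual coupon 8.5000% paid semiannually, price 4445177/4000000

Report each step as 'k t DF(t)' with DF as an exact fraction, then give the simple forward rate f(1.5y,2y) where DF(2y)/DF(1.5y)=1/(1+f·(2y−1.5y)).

1 1/2 4967/5000
2 1 9609/10000
3 3/2 4633/5000
4 2 1801/2000
5 5/2 2219/2500
6 3 8623/10000
7 7/2 851/1000
8 4 4029/5000
f(1.5y,2y) = ((4633/5000)/(1801/2000) − 1)/(1/2) = 522/9005 ≈ 5.7968%

step 1 [0.5y] zero: DF = P = 4967/5000 ≈ 0.993400
step 2 [1y] swap r/2=391/19543: DF=(1 − 391/19543·(0.993400))/(1+391/19543) = 9609/10000 ≈ 0.960900
step 3 [1.5y] zero: DF = P = 4633/5000 ≈ 0.926600
step 4 [2y] bond c/2=1/100: DF=(469157/500000 − 1/100·(0.993400+0.960900+0.926600))/(1+1/100) = 1801/2000 ≈ 0.900500
step 5 [2.5y] bond c/2=31/800: DF=(854819/800000 − 31/800·(0.993400+0.960900+0.926600+0.900500))/(1+31/800) = 2219/2500 ≈ 0.887600
step 6 [3y] swap r/2=1377/55313: DF=(1 − 1377/55313·(0.993400+0.960900+0.926600+0.900500+0.887600))/(1+1377/55313) = 8623/10000 ≈ 0.862300
step 7 [3.5y] swap r/2=1490/63823: DF=(1 − 1490/63823·(0.993400+0.960900+0.926600+0.900500+0.887600+0.862300))/(1+1490/63823) = 851/1000 ≈ 0.851000
step 8 [4y] bond c/2=17/400: DF=(4445177/4000000 − 17/400·(0.993400+0.960900+0.926600+0.900500+0.887600+0.862300+0.851000))/(1+17/400) = 4029/5000 ≈ 0.805800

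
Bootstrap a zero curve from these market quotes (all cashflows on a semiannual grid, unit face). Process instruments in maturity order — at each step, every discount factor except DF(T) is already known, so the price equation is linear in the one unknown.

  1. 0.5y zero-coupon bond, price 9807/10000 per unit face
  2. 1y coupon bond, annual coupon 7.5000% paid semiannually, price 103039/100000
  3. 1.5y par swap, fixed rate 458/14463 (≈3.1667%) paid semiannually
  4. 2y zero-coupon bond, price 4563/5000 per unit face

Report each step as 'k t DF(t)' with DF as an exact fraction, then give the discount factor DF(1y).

step 1 [0.5y] zero: DF = P = 9807/10000 ≈ 0.980700
step 2 [1y] bond c/2=3/80: DF=(103039/100000 − 3/80·(0.980700))/(1+3/80) = 9577/10000 ≈ 0.957700
step 3 [1.5y] swap r/2=229/14463: DF=(1 − 229/14463·(0.980700+0.957700))/(1+229/14463) = 4771/5000 ≈ 0.954200
step 4 [2y] zero: DF = P = 4563/5000 ≈ 0.912600

1 1/2 9807/10000
2 1 9577/10000
3 3/2 4771/5000
4 2 4563/5000
DF(1y) = 9577/10000 ≈ 0.957700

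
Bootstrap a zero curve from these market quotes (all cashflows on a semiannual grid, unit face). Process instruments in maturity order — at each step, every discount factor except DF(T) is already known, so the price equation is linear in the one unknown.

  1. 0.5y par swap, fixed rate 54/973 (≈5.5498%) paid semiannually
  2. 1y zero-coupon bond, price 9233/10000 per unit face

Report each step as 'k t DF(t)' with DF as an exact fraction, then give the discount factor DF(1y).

1 1/2 973/1000
2 1 9233/10000
DF(1y) = 9233/10000 ≈ 0.923300

step 1 [0.5y] swap r/2=27/973: DF=(1 − 27/973·(0))/(1+27/973) = 973/1000 ≈ 0.973000
step 2 [1y] zero: DF = P = 9233/10000 ≈ 0.923300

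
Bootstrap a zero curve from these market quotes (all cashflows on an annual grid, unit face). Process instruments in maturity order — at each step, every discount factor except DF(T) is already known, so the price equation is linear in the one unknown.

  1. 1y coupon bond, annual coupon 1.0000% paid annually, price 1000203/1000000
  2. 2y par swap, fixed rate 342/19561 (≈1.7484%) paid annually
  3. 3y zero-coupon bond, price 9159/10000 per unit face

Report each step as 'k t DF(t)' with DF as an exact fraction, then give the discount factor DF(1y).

1 1 9903/10000
2 2 4829/5000
3 3 9159/10000
DF(1y) = 9903/10000 ≈ 0.990300

step 1 [1y] bond c/1=1/100: DF=(1000203/1000000 − 1/100·(0))/(1+1/100) = 9903/10000 ≈ 0.990300
step 2 [2y] swap r/1=342/19561: DF=(1 − 342/19561·(0.990300))/(1+342/19561) = 4829/5000 ≈ 0.965800
step 3 [3y] zero: DF = P = 9159/10000 ≈ 0.915900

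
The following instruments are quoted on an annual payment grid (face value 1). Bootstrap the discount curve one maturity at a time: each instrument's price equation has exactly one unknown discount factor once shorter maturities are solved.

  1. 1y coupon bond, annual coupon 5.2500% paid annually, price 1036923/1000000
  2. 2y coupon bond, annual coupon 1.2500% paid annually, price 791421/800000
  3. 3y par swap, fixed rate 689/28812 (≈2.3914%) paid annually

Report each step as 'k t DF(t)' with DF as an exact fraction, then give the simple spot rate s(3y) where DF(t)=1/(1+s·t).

step 1 [1y] bond c/1=21/400: DF=(1036923/1000000 − 21/400·(0))/(1+21/400) = 2463/2500 ≈ 0.985200
step 2 [2y] bond c/1=1/80: DF=(791421/800000 − 1/80·(0.985200))/(1+1/80) = 9649/10000 ≈ 0.964900
step 3 [3y] swap r/1=689/28812: DF=(1 − 689/28812·(0.985200+0.964900))/(1+689/28812) = 9311/10000 ≈ 0.931100

1 1 2463/2500
2 2 9649/10000
3 3 9311/10000
s(3y) = (1/(9311/10000) − 1)/(3) = 689/27933 ≈ 2.4666%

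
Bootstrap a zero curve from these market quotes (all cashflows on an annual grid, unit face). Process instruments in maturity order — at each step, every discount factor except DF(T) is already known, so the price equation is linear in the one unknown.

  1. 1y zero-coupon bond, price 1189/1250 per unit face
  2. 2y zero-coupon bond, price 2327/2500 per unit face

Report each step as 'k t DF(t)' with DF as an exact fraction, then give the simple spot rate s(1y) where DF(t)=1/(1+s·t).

1 1 1189/1250
2 2 2327/2500
s(1y) = (1/(1189/1250) − 1)/(1) = 61/1189 ≈ 5.1304%

step 1 [1y] zero: DF = P = 1189/1250 ≈ 0.951200
step 2 [2y] zero: DF = P = 2327/2500 ≈ 0.930800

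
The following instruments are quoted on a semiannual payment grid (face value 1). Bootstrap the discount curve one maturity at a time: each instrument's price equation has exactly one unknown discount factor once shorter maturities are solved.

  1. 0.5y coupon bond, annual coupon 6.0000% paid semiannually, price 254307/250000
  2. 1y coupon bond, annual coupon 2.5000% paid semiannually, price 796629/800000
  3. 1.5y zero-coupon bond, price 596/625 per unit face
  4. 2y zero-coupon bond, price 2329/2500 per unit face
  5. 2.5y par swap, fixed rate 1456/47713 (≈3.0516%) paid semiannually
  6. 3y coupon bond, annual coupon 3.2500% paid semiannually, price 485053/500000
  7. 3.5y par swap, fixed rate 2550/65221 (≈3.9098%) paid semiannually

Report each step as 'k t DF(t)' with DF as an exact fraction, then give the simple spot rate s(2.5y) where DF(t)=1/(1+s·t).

1 1/2 2469/2500
2 1 9713/10000
3 3/2 596/625
4 2 2329/2500
5 5/2 1159/1250
6 3 8783/10000
7 7/2 349/400
s(2.5y) = (1/(1159/1250) − 1)/(5/2) = 182/5795 ≈ 3.1406%

step 1 [0.5y] bond c/2=3/100: DF=(254307/250000 − 3/100·(0))/(1+3/100) = 2469/2500 ≈ 0.987600
step 2 [1y] bond c/2=1/80: DF=(796629/800000 − 1/80·(0.987600))/(1+1/80) = 9713/10000 ≈ 0.971300
step 3 [1.5y] zero: DF = P = 596/625 ≈ 0.953600
step 4 [2y] zero: DF = P = 2329/2500 ≈ 0.931600
step 5 [2.5y] swap r/2=728/47713: DF=(1 − 728/47713·(0.987600+0.971300+0.953600+0.931600))/(1+728/47713) = 1159/1250 ≈ 0.927200
step 6 [3y] bond c/2=13/800: DF=(485053/500000 − 13/800·(0.987600+0.971300+0.953600+0.931600+0.927200))/(1+13/800) = 8783/10000 ≈ 0.878300
step 7 [3.5y] swap r/2=1275/65221: DF=(1 − 1275/65221·(0.987600+0.971300+0.953600+0.931600+0.927200+0.878300))/(1+1275/65221) = 349/400 ≈ 0.872500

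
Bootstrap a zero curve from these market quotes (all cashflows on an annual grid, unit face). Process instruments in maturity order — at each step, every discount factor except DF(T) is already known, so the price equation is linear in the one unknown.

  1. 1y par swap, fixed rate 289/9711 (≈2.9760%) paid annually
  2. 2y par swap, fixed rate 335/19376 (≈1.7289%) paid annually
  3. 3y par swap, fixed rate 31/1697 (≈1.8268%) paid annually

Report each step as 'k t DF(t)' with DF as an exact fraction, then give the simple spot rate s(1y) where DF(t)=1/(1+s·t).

1 1 9711/10000
2 2 1933/2000
3 3 9473/10000
s(1y) = (1/(9711/10000) − 1)/(1) = 289/9711 ≈ 2.9760%

step 1 [1y] swap r/1=289/9711: DF=(1 − 289/9711·(0))/(1+289/9711) = 9711/10000 ≈ 0.971100
step 2 [2y] swap r/1=335/19376: DF=(1 − 335/19376·(0.971100))/(1+335/19376) = 1933/2000 ≈ 0.966500
step 3 [3y] swap r/1=31/1697: DF=(1 − 31/1697·(0.971100+0.966500))/(1+31/1697) = 9473/10000 ≈ 0.947300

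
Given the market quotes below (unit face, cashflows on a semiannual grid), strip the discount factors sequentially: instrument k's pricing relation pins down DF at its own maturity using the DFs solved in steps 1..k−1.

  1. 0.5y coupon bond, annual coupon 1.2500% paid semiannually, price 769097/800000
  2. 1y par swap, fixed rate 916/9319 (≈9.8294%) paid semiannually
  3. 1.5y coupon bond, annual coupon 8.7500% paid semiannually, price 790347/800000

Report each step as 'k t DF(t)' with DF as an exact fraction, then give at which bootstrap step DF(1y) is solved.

step 1 [0.5y] bond c/2=1/160: DF=(769097/800000 − 1/160·(0))/(1+1/160) = 4777/5000 ≈ 0.955400
step 2 [1y] swap r/2=458/9319: DF=(1 − 458/9319·(0.955400))/(1+458/9319) = 2271/2500 ≈ 0.908400
step 3 [1.5y] bond c/2=7/160: DF=(790347/800000 − 7/160·(0.955400+0.908400))/(1+7/160) = 2171/2500 ≈ 0.868400

1 1/2 4777/5000
2 1 2271/2500
3 3/2 2171/2500
DF(1y) is solved at step 2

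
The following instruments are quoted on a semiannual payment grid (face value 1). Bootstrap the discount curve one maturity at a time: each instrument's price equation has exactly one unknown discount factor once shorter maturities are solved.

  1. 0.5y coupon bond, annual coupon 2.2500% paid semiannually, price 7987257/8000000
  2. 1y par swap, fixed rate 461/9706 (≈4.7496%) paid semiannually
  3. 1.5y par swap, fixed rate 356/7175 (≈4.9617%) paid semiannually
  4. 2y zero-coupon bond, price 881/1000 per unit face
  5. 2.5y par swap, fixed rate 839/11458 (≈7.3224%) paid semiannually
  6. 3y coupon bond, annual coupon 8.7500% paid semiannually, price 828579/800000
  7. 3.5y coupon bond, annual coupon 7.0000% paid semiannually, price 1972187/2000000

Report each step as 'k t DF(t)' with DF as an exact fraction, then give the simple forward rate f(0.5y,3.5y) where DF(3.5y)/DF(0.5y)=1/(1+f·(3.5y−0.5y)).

1 1/2 9873/10000
2 1 9539/10000
3 3/2 1161/1250
4 2 881/1000
5 5/2 4161/5000
6 3 4001/5000
7 7/2 7707/10000
f(0.5y,3.5y) = ((9873/10000)/(7707/10000) − 1)/(3) = 722/7707 ≈ 9.3681%

step 1 [0.5y] bond c/2=9/800: DF=(7987257/8000000 − 9/800·(0))/(1+9/800) = 9873/10000 ≈ 0.987300
step 2 [1y] swap r/2=461/19412: DF=(1 − 461/19412·(0.987300))/(1+461/19412) = 9539/10000 ≈ 0.953900
step 3 [1.5y] swap r/2=178/7175: DF=(1 − 178/7175·(0.987300+0.953900))/(1+178/7175) = 1161/1250 ≈ 0.928800
step 4 [2y] zero: DF = P = 881/1000 ≈ 0.881000
step 5 [2.5y] swap r/2=839/22916: DF=(1 − 839/22916·(0.987300+0.953900+0.928800+0.881000))/(1+839/22916) = 4161/5000 ≈ 0.832200
step 6 [3y] bond c/2=7/160: DF=(828579/800000 − 7/160·(0.987300+0.953900+0.928800+0.881000+0.832200))/(1+7/160) = 4001/5000 ≈ 0.800200
step 7 [3.5y] bond c/2=7/200: DF=(1972187/2000000 − 7/200·(0.987300+0.953900+0.928800+0.881000+0.832200+0.800200))/(1+7/200) = 7707/10000 ≈ 0.770700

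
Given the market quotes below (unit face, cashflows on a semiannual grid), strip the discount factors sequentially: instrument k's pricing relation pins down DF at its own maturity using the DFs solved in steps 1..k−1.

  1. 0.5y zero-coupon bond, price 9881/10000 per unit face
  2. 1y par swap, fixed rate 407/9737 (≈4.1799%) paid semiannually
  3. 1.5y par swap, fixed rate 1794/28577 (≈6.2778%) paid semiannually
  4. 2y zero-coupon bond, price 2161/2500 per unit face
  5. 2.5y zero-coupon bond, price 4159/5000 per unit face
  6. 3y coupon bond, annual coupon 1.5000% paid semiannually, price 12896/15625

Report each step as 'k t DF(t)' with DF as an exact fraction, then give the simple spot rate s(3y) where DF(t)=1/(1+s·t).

1 1/2 9881/10000
2 1 9593/10000
3 3/2 9103/10000
4 2 2161/2500
5 5/2 4159/5000
6 3 7853/10000
s(3y) = (1/(7853/10000) − 1)/(3) = 2147/23559 ≈ 9.1133%

step 1 [0.5y] zero: DF = P = 9881/10000 ≈ 0.988100
step 2 [1y] swap r/2=407/19474: DF=(1 − 407/19474·(0.988100))/(1+407/19474) = 9593/10000 ≈ 0.959300
step 3 [1.5y] swap r/2=897/28577: DF=(1 − 897/28577·(0.988100+0.959300))/(1+897/28577) = 9103/10000 ≈ 0.910300
step 4 [2y] zero: DF = P = 2161/2500 ≈ 0.864400
step 5 [2.5y] zero: DF = P = 4159/5000 ≈ 0.831800
step 6 [3y] bond c/2=3/400: DF=(12896/15625 − 3/400·(0.988100+0.959300+0.910300+0.864400+0.831800))/(1+3/400) = 7853/10000 ≈ 0.785300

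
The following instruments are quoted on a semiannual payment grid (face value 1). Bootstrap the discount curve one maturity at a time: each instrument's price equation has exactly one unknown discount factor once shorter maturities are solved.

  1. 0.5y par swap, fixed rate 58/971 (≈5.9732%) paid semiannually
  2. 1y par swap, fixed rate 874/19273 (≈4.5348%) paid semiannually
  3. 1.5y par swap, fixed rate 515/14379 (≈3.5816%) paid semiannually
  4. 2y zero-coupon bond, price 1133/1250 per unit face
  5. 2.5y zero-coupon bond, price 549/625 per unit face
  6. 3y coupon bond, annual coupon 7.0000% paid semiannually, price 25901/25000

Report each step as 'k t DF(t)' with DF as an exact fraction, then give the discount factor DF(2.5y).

1 1/2 971/1000
2 1 9563/10000
3 3/2 1897/2000
4 2 1133/1250
5 5/2 549/625
6 3 4217/5000
DF(2.5y) = 549/625 ≈ 0.878400

step 1 [0.5y] swap r/2=29/971: DF=(1 − 29/971·(0))/(1+29/971) = 971/1000 ≈ 0.971000
step 2 [1y] swap r/2=437/19273: DF=(1 − 437/19273·(0.971000))/(1+437/19273) = 9563/10000 ≈ 0.956300
step 3 [1.5y] swap r/2=515/28758: DF=(1 − 515/28758·(0.971000+0.956300))/(1+515/28758) = 1897/2000 ≈ 0.948500
step 4 [2y] zero: DF = P = 1133/1250 ≈ 0.906400
step 5 [2.5y] zero: DF = P = 549/625 ≈ 0.878400
step 6 [3y] bond c/2=7/200: DF=(25901/25000 − 7/200·(0.971000+0.956300+0.948500+0.906400+0.878400))/(1+7/200) = 4217/5000 ≈ 0.843400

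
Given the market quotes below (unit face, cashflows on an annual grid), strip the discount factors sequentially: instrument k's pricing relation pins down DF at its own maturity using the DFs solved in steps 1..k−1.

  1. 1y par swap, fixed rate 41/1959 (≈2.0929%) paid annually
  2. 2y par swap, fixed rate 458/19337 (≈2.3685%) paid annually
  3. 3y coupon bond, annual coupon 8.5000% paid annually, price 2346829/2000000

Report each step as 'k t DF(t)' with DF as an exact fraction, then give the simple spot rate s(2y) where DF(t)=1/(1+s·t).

1 1 1959/2000
2 2 4771/5000
3 3 93/100
s(2y) = (1/(4771/5000) − 1)/(2) = 229/9542 ≈ 2.3999%

step 1 [1y] swap r/1=41/1959: DF=(1 − 41/1959·(0))/(1+41/1959) = 1959/2000 ≈ 0.979500
step 2 [2y] swap r/1=458/19337: DF=(1 − 458/19337·(0.979500))/(1+458/19337) = 4771/5000 ≈ 0.954200
step 3 [3y] bond c/1=17/200: DF=(2346829/2000000 − 17/200·(0.979500+0.954200))/(1+17/200) = 93/100 ≈ 0.930000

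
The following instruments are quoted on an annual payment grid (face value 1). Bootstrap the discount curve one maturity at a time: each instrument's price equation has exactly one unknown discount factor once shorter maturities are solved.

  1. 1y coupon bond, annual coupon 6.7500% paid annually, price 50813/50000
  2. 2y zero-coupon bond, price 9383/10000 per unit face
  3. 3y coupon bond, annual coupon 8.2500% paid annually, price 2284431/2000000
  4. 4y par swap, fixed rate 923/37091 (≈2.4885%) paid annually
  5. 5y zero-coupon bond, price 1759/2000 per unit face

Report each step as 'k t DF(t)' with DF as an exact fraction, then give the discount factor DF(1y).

1 1 119/125
2 2 9383/10000
3 3 9111/10000
4 4 9077/10000
5 5 1759/2000
DF(1y) = 119/125 ≈ 0.952000

step 1 [1y] bond c/1=27/400: DF=(50813/50000 − 27/400·(0))/(1+27/400) = 119/125 ≈ 0.952000
step 2 [2y] zero: DF = P = 9383/10000 ≈ 0.938300
step 3 [3y] bond c/1=33/400: DF=(2284431/2000000 − 33/400·(0.952000+0.938300))/(1+33/400) = 9111/10000 ≈ 0.911100
step 4 [4y] swap r/1=923/37091: DF=(1 − 923/37091·(0.952000+0.938300+0.911100))/(1+923/37091) = 9077/10000 ≈ 0.907700
step 5 [5y] zero: DF = P = 1759/2000 ≈ 0.879500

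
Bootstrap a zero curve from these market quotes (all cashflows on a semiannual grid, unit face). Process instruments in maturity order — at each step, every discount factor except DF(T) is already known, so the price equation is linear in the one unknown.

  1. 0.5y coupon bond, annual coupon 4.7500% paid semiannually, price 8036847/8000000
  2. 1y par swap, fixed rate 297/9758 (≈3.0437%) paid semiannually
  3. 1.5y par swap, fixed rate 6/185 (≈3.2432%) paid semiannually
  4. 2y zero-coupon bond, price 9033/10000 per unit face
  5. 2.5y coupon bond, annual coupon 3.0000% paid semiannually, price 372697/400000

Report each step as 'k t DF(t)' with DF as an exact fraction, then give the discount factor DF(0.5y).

1 1/2 9813/10000
2 1 9703/10000
3 3/2 9529/10000
4 2 9033/10000
5 5/2 8617/10000
DF(0.5y) = 9813/10000 ≈ 0.981300

step 1 [0.5y] bond c/2=19/800: DF=(8036847/8000000 − 19/800·(0))/(1+19/800) = 9813/10000 ≈ 0.981300
step 2 [1y] swap r/2=297/19516: DF=(1 − 297/19516·(0.981300))/(1+297/19516) = 9703/10000 ≈ 0.970300
step 3 [1.5y] swap r/2=3/185: DF=(1 − 3/185·(0.981300+0.970300))/(1+3/185) = 9529/10000 ≈ 0.952900
step 4 [2y] zero: DF = P = 9033/10000 ≈ 0.903300
step 5 [2.5y] bond c/2=3/200: DF=(372697/400000 − 3/200·(0.981300+0.970300+0.952900+0.903300))/(1+3/200) = 8617/10000 ≈ 0.861700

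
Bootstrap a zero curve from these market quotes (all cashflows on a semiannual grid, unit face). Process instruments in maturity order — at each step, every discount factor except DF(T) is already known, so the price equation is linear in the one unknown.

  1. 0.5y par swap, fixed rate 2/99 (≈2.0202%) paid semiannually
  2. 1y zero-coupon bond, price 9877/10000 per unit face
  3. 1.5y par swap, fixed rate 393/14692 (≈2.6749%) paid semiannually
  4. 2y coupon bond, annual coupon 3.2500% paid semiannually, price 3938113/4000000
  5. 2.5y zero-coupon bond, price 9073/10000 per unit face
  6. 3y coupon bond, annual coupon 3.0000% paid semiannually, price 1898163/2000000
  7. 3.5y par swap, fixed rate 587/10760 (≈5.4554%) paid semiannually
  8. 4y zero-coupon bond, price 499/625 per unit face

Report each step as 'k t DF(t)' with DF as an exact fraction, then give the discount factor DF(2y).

step 1 [0.5y] swap r/2=1/99: DF=(1 − 1/99·(0))/(1+1/99) = 99/100 ≈ 0.990000
step 2 [1y] zero: DF = P = 9877/10000 ≈ 0.987700
step 3 [1.5y] swap r/2=393/29384: DF=(1 − 393/29384·(0.990000+0.987700))/(1+393/29384) = 9607/10000 ≈ 0.960700
step 4 [2y] bond c/2=13/800: DF=(3938113/4000000 − 13/800·(0.990000+0.987700+0.960700))/(1+13/800) = 4609/5000 ≈ 0.921800
step 5 [2.5y] zero: DF = P = 9073/10000 ≈ 0.907300
step 6 [3y] bond c/2=3/200: DF=(1898163/2000000 − 3/200·(0.990000+0.987700+0.960700+0.921800+0.907300))/(1+3/200) = 4323/5000 ≈ 0.864600
step 7 [3.5y] swap r/2=587/21520: DF=(1 − 587/21520·(0.990000+0.987700+0.960700+0.921800+0.907300+0.864600))/(1+587/21520) = 8239/10000 ≈ 0.823900
step 8 [4y] zero: DF = P = 499/625 ≈ 0.798400

1 1/2 99/100
2 1 9877/10000
3 3/2 9607/10000
4 2 4609/5000
5 5/2 9073/10000
6 3 4323/5000
7 7/2 8239/10000
8 4 499/625
DF(2y) = 4609/5000 ≈ 0.921800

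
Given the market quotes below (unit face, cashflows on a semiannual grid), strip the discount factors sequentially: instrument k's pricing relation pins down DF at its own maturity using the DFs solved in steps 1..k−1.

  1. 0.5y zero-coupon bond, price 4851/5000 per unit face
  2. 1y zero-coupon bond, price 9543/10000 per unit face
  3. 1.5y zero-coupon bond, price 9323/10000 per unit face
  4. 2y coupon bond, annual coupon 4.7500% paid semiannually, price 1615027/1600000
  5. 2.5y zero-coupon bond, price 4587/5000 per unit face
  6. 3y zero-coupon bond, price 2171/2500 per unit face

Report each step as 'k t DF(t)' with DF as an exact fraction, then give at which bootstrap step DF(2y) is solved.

1 1/2 4851/5000
2 1 9543/10000
3 3/2 9323/10000
4 2 9197/10000
5 5/2 4587/5000
6 3 2171/2500
DF(2y) is solved at step 4

step 1 [0.5y] zero: DF = P = 4851/5000 ≈ 0.970200
step 2 [1y] zero: DF = P = 9543/10000 ≈ 0.954300
step 3 [1.5y] zero: DF = P = 9323/10000 ≈ 0.932300
step 4 [2y] bond c/2=19/800: DF=(1615027/1600000 − 19/800·(0.970200+0.954300+0.932300))/(1+19/800) = 9197/10000 ≈ 0.919700
step 5 [2.5y] zero: DF = P = 4587/5000 ≈ 0.917400
step 6 [3y] zero: DF = P = 2171/2500 ≈ 0.868400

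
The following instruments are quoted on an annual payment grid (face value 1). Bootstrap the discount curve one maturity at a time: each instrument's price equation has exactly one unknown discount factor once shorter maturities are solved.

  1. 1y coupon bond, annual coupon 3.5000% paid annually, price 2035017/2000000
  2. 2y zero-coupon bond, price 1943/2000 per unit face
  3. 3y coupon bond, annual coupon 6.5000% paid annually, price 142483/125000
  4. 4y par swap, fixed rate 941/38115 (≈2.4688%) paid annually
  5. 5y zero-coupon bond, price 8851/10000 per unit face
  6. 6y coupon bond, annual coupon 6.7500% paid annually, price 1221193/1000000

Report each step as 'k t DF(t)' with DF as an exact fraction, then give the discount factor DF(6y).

step 1 [1y] bond c/1=7/200: DF=(2035017/2000000 − 7/200·(0))/(1+7/200) = 9831/10000 ≈ 0.983100
step 2 [2y] zero: DF = P = 1943/2000 ≈ 0.971500
step 3 [3y] bond c/1=13/200: DF=(142483/125000 − 13/200·(0.983100+0.971500))/(1+13/200) = 951/1000 ≈ 0.951000
step 4 [4y] swap r/1=941/38115: DF=(1 − 941/38115·(0.983100+0.971500+0.951000))/(1+941/38115) = 9059/10000 ≈ 0.905900
step 5 [5y] zero: DF = P = 8851/10000 ≈ 0.885100
step 6 [6y] bond c/1=27/400: DF=(1221193/1000000 − 27/400·(0.983100+0.971500+0.951000+0.905900+0.885100))/(1+27/400) = 847/1000 ≈ 0.847000

1 1 9831/10000
2 2 1943/2000
3 3 951/1000
4 4 9059/10000
5 5 8851/10000
6 6 847/1000
DF(6y) = 847/1000 ≈ 0.847000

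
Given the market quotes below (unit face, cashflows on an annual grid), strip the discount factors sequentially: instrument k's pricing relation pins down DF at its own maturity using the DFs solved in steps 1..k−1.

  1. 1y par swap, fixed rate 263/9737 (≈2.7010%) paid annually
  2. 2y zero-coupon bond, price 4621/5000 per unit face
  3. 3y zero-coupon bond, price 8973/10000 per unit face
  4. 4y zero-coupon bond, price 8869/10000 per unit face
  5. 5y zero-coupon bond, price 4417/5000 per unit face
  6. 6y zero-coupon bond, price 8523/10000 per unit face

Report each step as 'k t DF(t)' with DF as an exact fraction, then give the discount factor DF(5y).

step 1 [1y] swap r/1=263/9737: DF=(1 − 263/9737·(0))/(1+263/9737) = 9737/10000 ≈ 0.973700
step 2 [2y] zero: DF = P = 4621/5000 ≈ 0.924200
step 3 [3y] zero: DF = P = 8973/10000 ≈ 0.897300
step 4 [4y] zero: DF = P = 8869/10000 ≈ 0.886900
step 5 [5y] zero: DF = P = 4417/5000 ≈ 0.883400
step 6 [6y] zero: DF = P = 8523/10000 ≈ 0.852300

1 1 9737/10000
2 2 4621/5000
3 3 8973/10000
4 4 8869/10000
5 5 4417/5000
6 6 8523/10000
DF(5y) = 4417/5000 ≈ 0.883400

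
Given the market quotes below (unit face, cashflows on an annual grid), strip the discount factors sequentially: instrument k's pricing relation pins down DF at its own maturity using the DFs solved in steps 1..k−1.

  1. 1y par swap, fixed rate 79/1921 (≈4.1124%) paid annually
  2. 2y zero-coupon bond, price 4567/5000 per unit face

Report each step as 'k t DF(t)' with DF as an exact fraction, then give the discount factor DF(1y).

step 1 [1y] swap r/1=79/1921: DF=(1 − 79/1921·(0))/(1+79/1921) = 1921/2000 ≈ 0.960500
step 2 [2y] zero: DF = P = 4567/5000 ≈ 0.913400

1 1 1921/2000
2 2 4567/5000
DF(1y) = 1921/2000 ≈ 0.960500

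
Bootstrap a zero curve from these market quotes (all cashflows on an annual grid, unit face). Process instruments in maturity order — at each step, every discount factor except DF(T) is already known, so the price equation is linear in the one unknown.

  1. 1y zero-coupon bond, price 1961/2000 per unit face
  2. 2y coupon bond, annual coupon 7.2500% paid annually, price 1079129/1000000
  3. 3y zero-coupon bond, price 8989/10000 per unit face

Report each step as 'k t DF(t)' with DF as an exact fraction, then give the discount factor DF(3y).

1 1 1961/2000
2 2 9399/10000
3 3 8989/10000
DF(3y) = 8989/10000 ≈ 0.898900

step 1 [1y] zero: DF = P = 1961/2000 ≈ 0.980500
step 2 [2y] bond c/1=29/400: DF=(1079129/1000000 − 29/400·(0.980500))/(1+29/400) = 9399/10000 ≈ 0.939900
step 3 [3y] zero: DF = P = 8989/10000 ≈ 0.898900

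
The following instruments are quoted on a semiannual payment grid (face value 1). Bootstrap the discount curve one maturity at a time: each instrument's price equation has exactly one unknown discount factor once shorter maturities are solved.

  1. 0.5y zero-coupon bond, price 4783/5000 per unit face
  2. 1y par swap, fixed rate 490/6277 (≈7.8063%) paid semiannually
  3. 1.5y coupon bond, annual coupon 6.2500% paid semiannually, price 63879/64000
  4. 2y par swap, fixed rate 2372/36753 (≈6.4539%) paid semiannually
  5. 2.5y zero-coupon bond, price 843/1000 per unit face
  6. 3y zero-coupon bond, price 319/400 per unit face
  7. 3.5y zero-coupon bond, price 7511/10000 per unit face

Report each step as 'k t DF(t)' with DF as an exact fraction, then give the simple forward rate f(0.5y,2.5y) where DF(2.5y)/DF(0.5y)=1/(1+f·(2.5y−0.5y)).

1 1/2 4783/5000
2 1 1853/2000
3 3/2 2277/2500
4 2 4407/5000
5 5/2 843/1000
6 3 319/400
7 7/2 7511/10000
f(0.5y,2.5y) = ((4783/5000)/(843/1000) − 1)/(2) = 284/4215 ≈ 6.7378%

step 1 [0.5y] zero: DF = P = 4783/5000 ≈ 0.956600
step 2 [1y] swap r/2=245/6277: DF=(1 − 245/6277·(0.956600))/(1+245/6277) = 1853/2000 ≈ 0.926500
step 3 [1.5y] bond c/2=1/32: DF=(63879/64000 − 1/32·(0.956600+0.926500))/(1+1/32) = 2277/2500 ≈ 0.910800
step 4 [2y] swap r/2=1186/36753: DF=(1 − 1186/36753·(0.956600+0.926500+0.910800))/(1+1186/36753) = 4407/5000 ≈ 0.881400
step 5 [2.5y] zero: DF = P = 843/1000 ≈ 0.843000
step 6 [3y] zero: DF = P = 319/400 ≈ 0.797500
step 7 [3.5y] zero: DF = P = 7511/10000 ≈ 0.751100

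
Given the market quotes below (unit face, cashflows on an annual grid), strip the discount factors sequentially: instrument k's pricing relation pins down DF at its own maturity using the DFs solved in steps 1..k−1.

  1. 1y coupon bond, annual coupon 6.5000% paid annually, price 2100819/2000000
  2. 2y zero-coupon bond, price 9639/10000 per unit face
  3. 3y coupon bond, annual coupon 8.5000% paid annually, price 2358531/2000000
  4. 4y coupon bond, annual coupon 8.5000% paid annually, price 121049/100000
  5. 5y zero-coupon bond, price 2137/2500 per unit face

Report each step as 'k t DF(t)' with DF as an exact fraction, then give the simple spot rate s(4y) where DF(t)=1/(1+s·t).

1 1 9863/10000
2 2 9639/10000
3 3 9341/10000
4 4 8897/10000
5 5 2137/2500
s(4y) = (1/(8897/10000) − 1)/(4) = 1103/35588 ≈ 3.0994%

step 1 [1y] bond c/1=13/200: DF=(2100819/2000000 − 13/200·(0))/(1+13/200) = 9863/10000 ≈ 0.986300
step 2 [2y] zero: DF = P = 9639/10000 ≈ 0.963900
step 3 [3y] bond c/1=17/200: DF=(2358531/2000000 − 17/200·(0.986300+0.963900))/(1+17/200) = 9341/10000 ≈ 0.934100
step 4 [4y] bond c/1=17/200: DF=(121049/100000 − 17/200·(0.986300+0.963900+0.934100))/(1+17/200) = 8897/10000 ≈ 0.889700
step 5 [5y] zero: DF = P = 2137/2500 ≈ 0.854800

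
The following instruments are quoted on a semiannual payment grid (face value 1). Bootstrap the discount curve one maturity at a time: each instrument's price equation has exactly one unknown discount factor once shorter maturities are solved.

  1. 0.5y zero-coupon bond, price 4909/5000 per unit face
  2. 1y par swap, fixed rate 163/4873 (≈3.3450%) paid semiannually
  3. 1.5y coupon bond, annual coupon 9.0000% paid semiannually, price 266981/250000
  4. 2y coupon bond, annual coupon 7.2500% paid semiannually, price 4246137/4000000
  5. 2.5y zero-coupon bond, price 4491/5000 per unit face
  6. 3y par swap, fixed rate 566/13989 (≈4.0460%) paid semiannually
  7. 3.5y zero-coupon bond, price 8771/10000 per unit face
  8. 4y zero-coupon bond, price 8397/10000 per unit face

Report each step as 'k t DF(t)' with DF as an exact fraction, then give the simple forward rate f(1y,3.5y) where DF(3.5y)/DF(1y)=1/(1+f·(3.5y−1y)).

step 1 [0.5y] zero: DF = P = 4909/5000 ≈ 0.981800
step 2 [1y] swap r/2=163/9746: DF=(1 − 163/9746·(0.981800))/(1+163/9746) = 4837/5000 ≈ 0.967400
step 3 [1.5y] bond c/2=9/200: DF=(266981/250000 − 9/200·(0.981800+0.967400))/(1+9/200) = 469/500 ≈ 0.938000
step 4 [2y] bond c/2=29/800: DF=(4246137/4000000 − 29/800·(0.981800+0.967400+0.938000))/(1+29/800) = 4617/5000 ≈ 0.923400
step 5 [2.5y] zero: DF = P = 4491/5000 ≈ 0.898200
step 6 [3y] swap r/2=283/13989: DF=(1 − 283/13989·(0.981800+0.967400+0.938000+0.923400+0.898200))/(1+283/13989) = 2217/2500 ≈ 0.886800
step 7 [3.5y] zero: DF = P = 8771/10000 ≈ 0.877100
step 8 [4y] zero: DF = P = 8397/10000 ≈ 0.839700

1 1/2 4909/5000
2 1 4837/5000
3 3/2 469/500
4 2 4617/5000
5 5/2 4491/5000
6 3 2217/2500
7 7/2 8771/10000
8 4 8397/10000
f(1y,3.5y) = ((4837/5000)/(8771/10000) − 1)/(5/2) = 258/6265 ≈ 4.1181%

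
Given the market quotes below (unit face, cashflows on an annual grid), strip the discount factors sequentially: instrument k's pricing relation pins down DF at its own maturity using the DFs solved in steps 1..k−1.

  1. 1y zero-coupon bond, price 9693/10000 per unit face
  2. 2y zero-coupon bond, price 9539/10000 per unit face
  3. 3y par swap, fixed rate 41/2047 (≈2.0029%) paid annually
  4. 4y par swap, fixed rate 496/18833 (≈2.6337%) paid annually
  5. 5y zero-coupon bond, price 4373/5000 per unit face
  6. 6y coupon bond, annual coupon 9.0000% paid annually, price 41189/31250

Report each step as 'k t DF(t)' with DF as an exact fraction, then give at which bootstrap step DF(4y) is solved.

step 1 [1y] zero: DF = P = 9693/10000 ≈ 0.969300
step 2 [2y] zero: DF = P = 9539/10000 ≈ 0.953900
step 3 [3y] swap r/1=41/2047: DF=(1 − 41/2047·(0.969300+0.953900))/(1+41/2047) = 4713/5000 ≈ 0.942600
step 4 [4y] swap r/1=496/18833: DF=(1 − 496/18833·(0.969300+0.953900+0.942600))/(1+496/18833) = 563/625 ≈ 0.900800
step 5 [5y] zero: DF = P = 4373/5000 ≈ 0.874600
step 6 [6y] bond c/1=9/100: DF=(41189/31250 − 9/100·(0.969300+0.953900+0.942600+0.900800+0.874600))/(1+9/100) = 413/500 ≈ 0.826000

1 1 9693/10000
2 2 9539/10000
3 3 4713/5000
4 4 563/625
5 5 4373/5000
6 6 413/500
DF(4y) is solved at step 4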